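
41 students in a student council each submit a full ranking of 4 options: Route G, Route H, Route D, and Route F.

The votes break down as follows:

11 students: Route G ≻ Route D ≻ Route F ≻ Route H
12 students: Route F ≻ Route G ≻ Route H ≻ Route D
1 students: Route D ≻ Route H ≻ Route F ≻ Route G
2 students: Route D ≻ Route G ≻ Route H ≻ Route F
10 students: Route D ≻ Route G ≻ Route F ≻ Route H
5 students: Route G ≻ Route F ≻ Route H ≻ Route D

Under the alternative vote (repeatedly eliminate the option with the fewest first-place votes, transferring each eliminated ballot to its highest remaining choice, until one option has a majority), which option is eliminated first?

Round 1: Route G 16, Route D 13, Route F 12, Route H 0. Route H has the fewest and is eliminated.
Round 2: Route G 16, Route D 13, Route F 12. Route F has the fewest and is eliminated.
Round 3: Route G 28, Route D 13. Route G has a majority.

Route H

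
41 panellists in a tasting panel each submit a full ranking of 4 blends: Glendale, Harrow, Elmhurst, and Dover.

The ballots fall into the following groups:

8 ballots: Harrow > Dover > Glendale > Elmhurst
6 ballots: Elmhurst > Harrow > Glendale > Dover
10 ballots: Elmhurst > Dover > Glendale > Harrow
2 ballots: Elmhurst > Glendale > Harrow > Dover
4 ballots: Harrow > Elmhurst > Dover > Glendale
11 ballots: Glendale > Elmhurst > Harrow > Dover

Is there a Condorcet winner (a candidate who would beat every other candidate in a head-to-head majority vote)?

Head-to-head results (41 voters total):
Glendale vs Harrow: Glendale wins 23–18.
Glendale vs Elmhurst: Elmhurst wins 22–19.
Glendale vs Dover: Dover wins 22–19.
Harrow vs Elmhurst: Elmhurst wins 29–12.
Harrow vs Dover: Harrow wins 31–10.
Elmhurst vs Dover: Elmhurst wins 33–8.
Elmhurst beats each rival — Glendale (22–19), Harrow (29–12), Dover (33–8) — so Elmhurst is the Condorcet winner.

Yes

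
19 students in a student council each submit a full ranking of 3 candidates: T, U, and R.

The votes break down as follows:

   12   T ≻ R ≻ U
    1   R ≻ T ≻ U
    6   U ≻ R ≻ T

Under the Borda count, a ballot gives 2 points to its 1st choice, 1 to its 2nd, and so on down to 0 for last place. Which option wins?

Borda scores:
  T: 12·2 + 1 + 6·0 = 25
  U: 12·0 + 0 + 6·2 = 12
  R: 12·1 + 2 + 6·1 = 20
T has the highest total.

T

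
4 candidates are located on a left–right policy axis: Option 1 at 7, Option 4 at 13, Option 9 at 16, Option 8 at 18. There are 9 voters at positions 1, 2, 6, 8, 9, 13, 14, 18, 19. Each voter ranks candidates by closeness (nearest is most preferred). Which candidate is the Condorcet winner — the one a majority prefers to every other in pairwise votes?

With single-peaked preferences on a line, the Condorcet winner is the candidate closest to the median voter.
The median voter (position 9) is closest to Option 1 at 7.
Check: Option 1 vs Option 4 — voters closer to Option 1: 5 of 9.

Option 1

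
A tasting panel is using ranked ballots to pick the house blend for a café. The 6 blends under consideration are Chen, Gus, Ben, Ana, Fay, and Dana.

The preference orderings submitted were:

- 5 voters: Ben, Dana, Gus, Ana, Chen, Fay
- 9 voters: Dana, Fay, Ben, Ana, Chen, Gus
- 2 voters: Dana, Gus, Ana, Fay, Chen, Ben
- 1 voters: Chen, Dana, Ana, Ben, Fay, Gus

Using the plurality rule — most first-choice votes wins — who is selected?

Dana

First-place vote totals:
  Chen: 1
  Gus: 0
  Ben: 5
  Ana: 0
  Fay: 0
  Dana: 11
Dana has the most first-place votes.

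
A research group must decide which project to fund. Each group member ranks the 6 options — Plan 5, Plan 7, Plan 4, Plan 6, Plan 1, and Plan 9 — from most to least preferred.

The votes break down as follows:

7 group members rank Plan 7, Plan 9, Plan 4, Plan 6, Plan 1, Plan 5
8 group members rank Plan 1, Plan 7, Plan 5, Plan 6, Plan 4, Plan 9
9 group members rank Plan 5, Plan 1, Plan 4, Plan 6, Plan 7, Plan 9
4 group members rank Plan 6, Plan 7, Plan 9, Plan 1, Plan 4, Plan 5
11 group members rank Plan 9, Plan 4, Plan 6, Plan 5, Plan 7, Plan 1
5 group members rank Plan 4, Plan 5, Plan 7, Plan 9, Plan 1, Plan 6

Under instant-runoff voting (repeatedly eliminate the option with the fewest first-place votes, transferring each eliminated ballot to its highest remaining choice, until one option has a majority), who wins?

Round 1: Plan 9 11, Plan 5 9, Plan 1 8, Plan 7 7, Plan 4 5, Plan 6 4. Plan 6 has the fewest and is eliminated.
Round 2: Plan 7 11, Plan 9 11, Plan 5 9, Plan 1 8, Plan 4 5. Plan 4 has the fewest and is eliminated.
Round 3: Plan 5 14, Plan 7 11, Plan 9 11, Plan 1 8. Plan 1 has the fewest and is eliminated.
Round 4: Plan 7 19, Plan 5 14, Plan 9 11. Plan 9 has the fewest and is eliminated.
Round 5: Plan 5 25, Plan 7 19. Plan 5 has a majority.

Plan 5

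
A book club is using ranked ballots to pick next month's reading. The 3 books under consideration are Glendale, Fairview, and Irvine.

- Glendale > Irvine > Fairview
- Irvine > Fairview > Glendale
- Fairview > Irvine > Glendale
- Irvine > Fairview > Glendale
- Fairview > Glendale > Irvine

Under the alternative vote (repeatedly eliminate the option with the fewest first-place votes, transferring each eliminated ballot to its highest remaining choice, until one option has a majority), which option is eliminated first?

Glendale

Round 1: Fairview 2, Irvine 2, Glendale 1. Glendale has the fewest and is eliminated.
Round 2: Irvine 3, Fairview 2. Irvine has a majority.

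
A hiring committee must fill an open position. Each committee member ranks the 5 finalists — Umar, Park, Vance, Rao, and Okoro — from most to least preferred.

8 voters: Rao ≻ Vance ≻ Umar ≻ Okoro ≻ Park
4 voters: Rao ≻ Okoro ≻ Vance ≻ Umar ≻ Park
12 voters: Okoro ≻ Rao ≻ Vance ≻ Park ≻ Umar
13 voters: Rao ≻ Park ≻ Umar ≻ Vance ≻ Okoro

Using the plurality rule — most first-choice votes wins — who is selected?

Rao

First-place vote totals:
  Umar: 0
  Park: 0
  Vance: 0
  Rao: 25
  Okoro: 12
Rao has the most first-place votes.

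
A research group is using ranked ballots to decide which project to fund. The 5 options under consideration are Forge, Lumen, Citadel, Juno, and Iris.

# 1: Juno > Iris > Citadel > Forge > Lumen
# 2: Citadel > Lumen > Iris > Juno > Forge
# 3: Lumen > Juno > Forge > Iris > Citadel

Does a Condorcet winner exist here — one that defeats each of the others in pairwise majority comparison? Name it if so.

Head-to-head results (3 voters total):
Forge vs Lumen: Lumen wins 2–1.
Forge vs Citadel: Citadel wins 2–1.
Forge vs Juno: Juno wins 3–0.
Forge vs Iris: Iris wins 2–1.
Lumen vs Citadel: Citadel wins 2–1.
Lumen vs Juno: Lumen wins 2–1.
Lumen vs Iris: Lumen wins 2–1.
Citadel vs Juno: Juno wins 2–1.
Citadel vs Iris: Iris wins 2–1.
Juno vs Iris: Juno wins 2–1.
No candidate beats all others: Lumen beats Juno beats Citadel beats Lumen, a majority cycle.

No Condorcet winner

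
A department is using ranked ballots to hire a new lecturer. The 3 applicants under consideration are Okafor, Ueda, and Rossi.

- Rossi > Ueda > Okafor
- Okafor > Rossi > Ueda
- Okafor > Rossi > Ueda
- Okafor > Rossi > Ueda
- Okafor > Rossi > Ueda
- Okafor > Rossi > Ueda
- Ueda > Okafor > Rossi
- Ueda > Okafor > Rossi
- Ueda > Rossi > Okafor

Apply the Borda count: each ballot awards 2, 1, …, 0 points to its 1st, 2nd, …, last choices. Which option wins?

Borda scores:
  Okafor: 0 + 2 + 2 + 2 + 2 + 2 + 1 + 1 + 0 = 12
  Ueda: 1 + 0 + 0 + 0 + 0 + 0 + 2 + 2 + 2 = 7
  Rossi: 2 + 1 + 1 + 1 + 1 + 1 + 0 + 0 + 1 = 8
Okafor has the highest total.

Okafor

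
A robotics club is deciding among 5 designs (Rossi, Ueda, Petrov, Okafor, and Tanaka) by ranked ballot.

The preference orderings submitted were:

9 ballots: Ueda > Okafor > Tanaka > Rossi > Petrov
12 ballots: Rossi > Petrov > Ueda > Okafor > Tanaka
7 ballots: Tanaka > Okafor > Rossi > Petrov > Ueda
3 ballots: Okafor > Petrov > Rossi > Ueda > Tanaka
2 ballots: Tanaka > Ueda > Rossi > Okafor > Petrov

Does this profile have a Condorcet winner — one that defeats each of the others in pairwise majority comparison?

Head-to-head results (33 voters total):
Rossi vs Ueda: Rossi wins 22–11.
Rossi vs Petrov: Rossi wins 30–3.
Rossi vs Okafor: Okafor wins 19–14.
Rossi vs Tanaka: Tanaka wins 18–15.
Ueda vs Petrov: Petrov wins 22–11.
Ueda vs Okafor: Ueda wins 23–10.
Ueda vs Tanaka: Ueda wins 24–9.
Petrov vs Okafor: Okafor wins 21–12.
Petrov vs Tanaka: Tanaka wins 18–15.
Okafor vs Tanaka: Okafor wins 24–9.
No candidate beats all others: Rossi beats Ueda beats Okafor beats Rossi, a majority cycle.

No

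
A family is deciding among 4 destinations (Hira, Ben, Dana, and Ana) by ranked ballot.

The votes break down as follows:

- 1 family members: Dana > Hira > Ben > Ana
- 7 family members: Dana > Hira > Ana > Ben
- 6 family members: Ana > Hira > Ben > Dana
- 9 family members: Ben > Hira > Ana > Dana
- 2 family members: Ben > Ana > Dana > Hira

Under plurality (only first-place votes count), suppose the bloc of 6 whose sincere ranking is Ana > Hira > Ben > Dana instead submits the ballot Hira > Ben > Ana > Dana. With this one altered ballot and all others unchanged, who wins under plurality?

First-place totals with the altered ballot: Hira 6, Ben 11, Dana 8, Ana 0.
The winner is unchanged: still Ben.

Ben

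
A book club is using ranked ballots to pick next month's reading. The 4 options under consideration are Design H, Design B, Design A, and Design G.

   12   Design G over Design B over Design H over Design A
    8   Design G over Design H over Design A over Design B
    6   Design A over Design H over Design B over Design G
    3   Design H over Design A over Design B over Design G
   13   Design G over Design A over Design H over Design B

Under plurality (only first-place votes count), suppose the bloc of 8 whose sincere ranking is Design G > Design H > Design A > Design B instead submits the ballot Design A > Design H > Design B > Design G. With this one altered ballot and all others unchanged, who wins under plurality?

Design G

First-place totals with the altered ballot: Design H 3, Design B 0, Design A 14, Design G 25.
The winner is unchanged: still Design G.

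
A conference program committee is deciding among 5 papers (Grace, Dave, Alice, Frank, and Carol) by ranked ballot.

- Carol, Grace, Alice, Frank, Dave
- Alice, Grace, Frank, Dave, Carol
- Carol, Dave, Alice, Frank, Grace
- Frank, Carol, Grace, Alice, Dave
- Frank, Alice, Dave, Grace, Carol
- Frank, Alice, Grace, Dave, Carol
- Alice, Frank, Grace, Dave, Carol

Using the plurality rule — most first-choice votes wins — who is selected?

First-place vote totals:
  Grace: 0
  Dave: 0
  Alice: 2
  Frank: 3
  Carol: 2
Frank has the most first-place votes.

Frank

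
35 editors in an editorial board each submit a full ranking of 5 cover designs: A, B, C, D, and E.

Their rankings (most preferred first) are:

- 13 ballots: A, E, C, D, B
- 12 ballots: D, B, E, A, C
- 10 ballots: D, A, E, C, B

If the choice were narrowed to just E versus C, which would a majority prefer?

E

Ballots ranking E above C: 13+12+10 = 35.
Ballots ranking C above E: 0.
E wins the head-to-head, 35–0.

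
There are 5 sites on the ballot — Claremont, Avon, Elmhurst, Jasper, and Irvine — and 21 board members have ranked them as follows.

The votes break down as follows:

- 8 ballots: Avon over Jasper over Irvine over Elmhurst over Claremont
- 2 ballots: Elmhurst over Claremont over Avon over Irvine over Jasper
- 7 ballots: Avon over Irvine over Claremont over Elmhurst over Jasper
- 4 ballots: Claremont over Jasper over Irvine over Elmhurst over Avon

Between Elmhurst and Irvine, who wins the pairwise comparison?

Irvine

Ballots ranking Elmhurst above Irvine: 2.
Ballots ranking Irvine above Elmhurst: 8+7+4 = 19.
Irvine wins the head-to-head, 19–2.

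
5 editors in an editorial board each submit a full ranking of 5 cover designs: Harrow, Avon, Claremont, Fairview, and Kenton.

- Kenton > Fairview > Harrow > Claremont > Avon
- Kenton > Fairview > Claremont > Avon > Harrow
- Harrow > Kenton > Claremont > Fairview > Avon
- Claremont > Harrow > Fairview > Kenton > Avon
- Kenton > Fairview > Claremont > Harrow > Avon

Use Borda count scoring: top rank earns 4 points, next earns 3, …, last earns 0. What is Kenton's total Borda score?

Borda scores:
  Harrow: 2 + 0 + 4 + 3 + 1 = 10
  Avon: 0 + 1 + 0 + 0 + 0 = 1
  Claremont: 1 + 2 + 2 + 4 + 2 = 11
  Fairview: 3 + 3 + 1 + 2 + 3 = 12
  Kenton: 4 + 4 + 3 + 1 + 4 = 16

16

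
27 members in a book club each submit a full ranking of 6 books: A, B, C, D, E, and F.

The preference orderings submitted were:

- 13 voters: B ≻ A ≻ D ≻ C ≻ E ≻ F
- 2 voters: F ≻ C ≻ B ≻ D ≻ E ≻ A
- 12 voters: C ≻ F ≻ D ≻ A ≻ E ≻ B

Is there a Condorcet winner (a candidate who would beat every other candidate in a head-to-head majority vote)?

Head-to-head results (27 voters total):
A vs B: B wins 15–12.
A vs C: C wins 14–13.
A vs D: D wins 14–13.
A vs E: A wins 25–2.
A vs F: F wins 14–13.
B vs C: C wins 14–13.
B vs D: B wins 15–12.
B vs E: B wins 15–12.
B vs F: F wins 14–13.
C vs D: C wins 14–13.
C vs E: C wins 27–0.
C vs F: C wins 25–2.
D vs E: D wins 27–0.
D vs F: F wins 14–13.
E vs F: F wins 14–13.
C beats each rival — A (14–13), B (14–13), D (14–13), E (27–0), F (25–2) — so C is the Condorcet winner.

Yes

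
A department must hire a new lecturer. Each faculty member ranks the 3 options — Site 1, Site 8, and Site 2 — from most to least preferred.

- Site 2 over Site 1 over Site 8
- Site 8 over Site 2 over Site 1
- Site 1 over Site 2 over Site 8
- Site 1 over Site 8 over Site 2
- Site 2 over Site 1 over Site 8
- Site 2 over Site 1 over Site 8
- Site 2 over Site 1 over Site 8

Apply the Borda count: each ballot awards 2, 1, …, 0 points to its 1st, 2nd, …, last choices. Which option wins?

Site 2

Borda scores:
  Site 1: 1 + 0 + 2 + 2 + 1 + 1 + 1 = 8
  Site 8: 0 + 2 + 0 + 1 + 0 + 0 + 0 = 3
  Site 2: 2 + 1 + 1 + 0 + 2 + 2 + 2 = 10
Site 2 has the highest total.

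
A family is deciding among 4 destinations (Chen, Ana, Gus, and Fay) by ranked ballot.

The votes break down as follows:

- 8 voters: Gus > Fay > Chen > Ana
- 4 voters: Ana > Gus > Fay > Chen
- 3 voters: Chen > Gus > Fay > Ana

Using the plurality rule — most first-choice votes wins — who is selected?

First-place vote totals:
  Chen: 3
  Ana: 4
  Gus: 8
  Fay: 0
Gus has the most first-place votes.

Gus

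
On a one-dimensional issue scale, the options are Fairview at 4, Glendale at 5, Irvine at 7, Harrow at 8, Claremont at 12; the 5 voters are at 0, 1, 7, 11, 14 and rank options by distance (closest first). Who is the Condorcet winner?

Irvine

With single-peaked preferences on a line, the Condorcet winner is the candidate closest to the median voter.
The median voter (position 7) is closest to Irvine at 7.
Check: Irvine vs Fairview — voters closer to Irvine: 3 of 5.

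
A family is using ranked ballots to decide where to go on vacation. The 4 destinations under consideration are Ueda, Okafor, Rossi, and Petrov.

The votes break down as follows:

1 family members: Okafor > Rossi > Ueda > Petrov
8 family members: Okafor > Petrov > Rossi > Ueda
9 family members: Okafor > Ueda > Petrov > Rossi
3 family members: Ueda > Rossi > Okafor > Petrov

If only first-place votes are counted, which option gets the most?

First-place vote totals:
  Ueda: 3
  Okafor: 18
  Rossi: 0
  Petrov: 0
Okafor has the most first-place votes.

Okafor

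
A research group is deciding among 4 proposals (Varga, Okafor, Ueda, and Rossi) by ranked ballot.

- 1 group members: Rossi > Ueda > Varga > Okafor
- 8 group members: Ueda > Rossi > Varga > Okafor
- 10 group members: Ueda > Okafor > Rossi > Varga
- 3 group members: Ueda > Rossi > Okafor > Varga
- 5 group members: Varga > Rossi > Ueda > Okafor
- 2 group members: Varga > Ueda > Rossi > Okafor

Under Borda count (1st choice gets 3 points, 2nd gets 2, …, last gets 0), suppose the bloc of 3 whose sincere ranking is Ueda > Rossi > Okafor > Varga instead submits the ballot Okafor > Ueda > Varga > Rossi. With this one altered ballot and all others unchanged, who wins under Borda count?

Ueda

Borda totals with the altered ballot: Varga 33, Okafor 29, Ueda 71, Rossi 41.
The winner is unchanged: still Ueda.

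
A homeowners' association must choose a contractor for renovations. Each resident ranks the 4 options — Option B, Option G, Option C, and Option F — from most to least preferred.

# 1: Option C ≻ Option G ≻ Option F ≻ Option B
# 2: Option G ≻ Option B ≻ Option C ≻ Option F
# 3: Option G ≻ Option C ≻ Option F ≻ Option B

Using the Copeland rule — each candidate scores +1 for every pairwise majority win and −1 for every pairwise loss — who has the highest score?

Option G

Pairwise results:
  Option B vs Option G: Option G wins 3–0.
  Option B vs Option C: Option C wins 2–1.
  Option B vs Option F: Option F wins 2–1.
  Option G vs Option C: Option G wins 2–1.
  Option G vs Option F: Option G wins 3–0.
  Option C vs Option F: Option C wins 3–0.
Copeland scores (wins − losses):
  Option B: 0 − 3 = -3
  Option G: 3 − 0 = 3
  Option C: 2 − 1 = 1
  Option F: 1 − 2 = -1
Option G has the best Copeland score.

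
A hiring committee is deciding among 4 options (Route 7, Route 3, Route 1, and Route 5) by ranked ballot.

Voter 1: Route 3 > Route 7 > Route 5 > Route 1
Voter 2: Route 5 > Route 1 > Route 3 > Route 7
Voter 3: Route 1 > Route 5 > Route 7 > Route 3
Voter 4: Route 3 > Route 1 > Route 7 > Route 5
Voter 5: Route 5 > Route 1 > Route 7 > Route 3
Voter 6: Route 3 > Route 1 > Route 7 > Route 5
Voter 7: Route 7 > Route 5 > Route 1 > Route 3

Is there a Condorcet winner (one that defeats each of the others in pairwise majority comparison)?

No

Head-to-head results (7 voters total):
Route 7 vs Route 3: Route 3 wins 4–3.
Route 7 vs Route 1: Route 1 wins 5–2.
Route 7 vs Route 5: Route 7 wins 4–3.
Route 3 vs Route 1: Route 1 wins 4–3.
Route 3 vs Route 5: Route 5 wins 4–3.
Route 1 vs Route 5: Route 5 wins 4–3.
No candidate beats all others: Route 7 beats Route 5 beats Route 3 beats Route 7, a majority cycle.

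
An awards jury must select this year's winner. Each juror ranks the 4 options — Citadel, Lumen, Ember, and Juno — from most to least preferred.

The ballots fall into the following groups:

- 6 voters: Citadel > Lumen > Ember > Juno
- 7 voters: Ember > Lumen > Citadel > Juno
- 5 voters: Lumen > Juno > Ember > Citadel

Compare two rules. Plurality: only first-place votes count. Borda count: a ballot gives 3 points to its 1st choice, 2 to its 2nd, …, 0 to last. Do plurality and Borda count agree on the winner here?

Plurality first-place counts: Citadel 6, Lumen 5, Ember 7, Juno 0 → Ember.
Borda totals: Citadel 25, Lumen 41, Ember 32, Juno 10 → Lumen.
The two rules disagree: plurality picks Ember, Borda picks Lumen.

No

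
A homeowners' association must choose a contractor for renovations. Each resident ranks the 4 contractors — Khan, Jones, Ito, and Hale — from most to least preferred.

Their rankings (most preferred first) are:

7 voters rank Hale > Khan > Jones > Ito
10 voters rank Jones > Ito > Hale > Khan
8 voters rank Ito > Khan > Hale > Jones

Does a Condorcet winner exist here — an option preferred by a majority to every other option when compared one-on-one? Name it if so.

Head-to-head results (25 voters total):
Khan vs Jones: Khan wins 15–10.
Khan vs Ito: Ito wins 18–7.
Khan vs Hale: Hale wins 17–8.
Jones vs Ito: Jones wins 17–8.
Jones vs Hale: Hale wins 15–10.
Ito vs Hale: Ito wins 18–7.
No candidate beats all others: Khan beats Jones beats Ito beats Khan, a majority cycle.

There is no Condorcet winner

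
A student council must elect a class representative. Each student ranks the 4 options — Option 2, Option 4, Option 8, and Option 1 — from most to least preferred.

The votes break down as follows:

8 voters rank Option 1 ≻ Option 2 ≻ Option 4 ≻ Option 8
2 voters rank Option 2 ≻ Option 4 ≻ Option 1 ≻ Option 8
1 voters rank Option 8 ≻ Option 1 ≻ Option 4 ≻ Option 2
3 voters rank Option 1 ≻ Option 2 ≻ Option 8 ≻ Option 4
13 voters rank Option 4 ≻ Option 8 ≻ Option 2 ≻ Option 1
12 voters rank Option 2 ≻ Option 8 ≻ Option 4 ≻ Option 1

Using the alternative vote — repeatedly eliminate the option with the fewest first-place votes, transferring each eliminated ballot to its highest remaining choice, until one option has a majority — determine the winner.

Option 2

Round 1: Option 2 14, Option 4 13, Option 1 11, Option 8 1. Option 8 has the fewest and is eliminated.
Round 2: Option 2 14, Option 4 13, Option 1 12. Option 1 has the fewest and is eliminated.
Round 3: Option 2 25, Option 4 14. Option 2 has a majority.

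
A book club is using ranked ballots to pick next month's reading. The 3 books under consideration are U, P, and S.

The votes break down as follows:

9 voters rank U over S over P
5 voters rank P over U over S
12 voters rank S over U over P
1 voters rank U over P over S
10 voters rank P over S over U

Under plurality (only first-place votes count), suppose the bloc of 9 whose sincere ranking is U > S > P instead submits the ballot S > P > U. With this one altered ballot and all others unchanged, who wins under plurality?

S

First-place totals with the altered ballot: U 1, P 15, S 21.
The switch changes the winner from P to S.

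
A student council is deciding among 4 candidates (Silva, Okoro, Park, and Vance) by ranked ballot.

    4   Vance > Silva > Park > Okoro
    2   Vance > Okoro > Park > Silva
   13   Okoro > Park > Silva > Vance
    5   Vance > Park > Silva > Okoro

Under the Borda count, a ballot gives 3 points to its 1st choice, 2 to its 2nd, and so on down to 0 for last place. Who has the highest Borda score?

Okoro

Borda scores:
  Silva: 4·2 + 2·0 + 13·1 + 5·1 = 26
  Okoro: 4·0 + 2·2 + 13·3 + 5·0 = 43
  Park: 4·1 + 2·1 + 13·2 + 5·2 = 42
  Vance: 4·3 + 2·3 + 13·0 + 5·3 = 33
Okoro has the highest total.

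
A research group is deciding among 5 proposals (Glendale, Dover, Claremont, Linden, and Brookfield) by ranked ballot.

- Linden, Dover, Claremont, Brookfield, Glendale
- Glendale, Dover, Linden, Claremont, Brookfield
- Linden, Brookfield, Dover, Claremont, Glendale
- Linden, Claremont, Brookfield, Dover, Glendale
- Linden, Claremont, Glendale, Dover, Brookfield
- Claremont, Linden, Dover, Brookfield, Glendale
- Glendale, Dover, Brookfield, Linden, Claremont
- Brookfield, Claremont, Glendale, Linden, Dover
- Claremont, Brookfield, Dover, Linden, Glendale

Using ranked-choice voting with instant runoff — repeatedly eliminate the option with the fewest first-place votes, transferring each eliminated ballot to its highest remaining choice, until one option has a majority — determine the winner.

Linden

Round 1: Linden 4, Glendale 2, Claremont 2, Brookfield 1, Dover 0. Dover has the fewest and is eliminated.
Round 2: Linden 4, Glendale 2, Claremont 2, Brookfield 1. Brookfield has the fewest and is eliminated.
Round 3: Linden 4, Claremont 3, Glendale 2. Glendale has the fewest and is eliminated.
Round 4: Linden 6, Claremont 3. Linden has a majority.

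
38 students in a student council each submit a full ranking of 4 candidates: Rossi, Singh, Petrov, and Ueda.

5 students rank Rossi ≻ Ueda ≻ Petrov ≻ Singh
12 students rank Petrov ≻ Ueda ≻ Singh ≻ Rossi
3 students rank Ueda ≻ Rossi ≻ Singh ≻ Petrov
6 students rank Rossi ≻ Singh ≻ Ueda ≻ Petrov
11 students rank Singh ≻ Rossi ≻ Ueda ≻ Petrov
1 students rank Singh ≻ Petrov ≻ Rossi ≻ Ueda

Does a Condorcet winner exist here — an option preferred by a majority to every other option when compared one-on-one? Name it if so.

Head-to-head results (38 voters total):
Rossi vs Singh: Singh wins 24–14.
Rossi vs Petrov: Rossi wins 25–13.
Rossi vs Ueda: Rossi wins 23–15.
Singh vs Petrov: Singh wins 21–17.
Singh vs Ueda: Ueda wins 20–18.
Petrov vs Ueda: Ueda wins 25–13.
No candidate beats all others: Rossi beats Ueda beats Singh beats Rossi, a majority cycle.

No Condorcet winner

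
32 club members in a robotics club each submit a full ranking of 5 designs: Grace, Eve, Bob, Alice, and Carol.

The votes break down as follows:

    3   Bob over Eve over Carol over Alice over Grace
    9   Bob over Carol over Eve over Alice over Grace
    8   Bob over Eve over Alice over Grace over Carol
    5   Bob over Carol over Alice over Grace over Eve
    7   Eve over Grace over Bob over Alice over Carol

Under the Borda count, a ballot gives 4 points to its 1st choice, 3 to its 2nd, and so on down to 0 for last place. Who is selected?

Borda scores:
  Grace: 3·0 + 9·0 + 8·1 + 5·1 + 7·3 = 34
  Eve: 3·3 + 9·2 + 8·3 + 5·0 + 7·4 = 79
  Bob: 3·4 + 9·4 + 8·4 + 5·4 + 7·2 = 114
  Alice: 3·1 + 9·1 + 8·2 + 5·2 + 7·1 = 45
  Carol: 3·2 + 9·3 + 8·0 + 5·3 + 7·0 = 48
Bob has the highest total.

Bob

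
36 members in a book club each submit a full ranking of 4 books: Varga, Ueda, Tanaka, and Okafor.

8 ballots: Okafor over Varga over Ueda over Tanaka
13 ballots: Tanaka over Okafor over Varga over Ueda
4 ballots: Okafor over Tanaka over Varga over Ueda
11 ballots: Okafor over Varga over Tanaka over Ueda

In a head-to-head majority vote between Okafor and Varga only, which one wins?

Ballots ranking Okafor above Varga: 8+13+4+11 = 36.
Ballots ranking Varga above Okafor: 0.
Okafor wins the head-to-head, 36–0.

Okafor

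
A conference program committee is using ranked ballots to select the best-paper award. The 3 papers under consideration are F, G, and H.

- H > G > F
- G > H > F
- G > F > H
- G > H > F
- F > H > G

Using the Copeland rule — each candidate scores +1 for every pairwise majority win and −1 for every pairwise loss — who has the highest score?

G

Pairwise results:
  F vs G: G wins 4–1.
  F vs H: H wins 3–2.
  G vs H: G wins 3–2.
Copeland scores (wins − losses):
  F: 0 − 2 = -2
  G: 2 − 0 = 2
  H: 1 − 1 = 0
G has the best Copeland score.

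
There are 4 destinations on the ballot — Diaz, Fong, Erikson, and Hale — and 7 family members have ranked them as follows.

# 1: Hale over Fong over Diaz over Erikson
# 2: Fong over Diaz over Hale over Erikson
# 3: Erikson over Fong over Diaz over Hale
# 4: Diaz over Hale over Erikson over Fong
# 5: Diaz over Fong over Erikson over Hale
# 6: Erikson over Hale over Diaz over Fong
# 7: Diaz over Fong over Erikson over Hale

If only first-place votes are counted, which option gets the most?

Diaz

First-place vote totals:
  Diaz: 3
  Fong: 1
  Erikson: 2
  Hale: 1
Diaz has the most first-place votes.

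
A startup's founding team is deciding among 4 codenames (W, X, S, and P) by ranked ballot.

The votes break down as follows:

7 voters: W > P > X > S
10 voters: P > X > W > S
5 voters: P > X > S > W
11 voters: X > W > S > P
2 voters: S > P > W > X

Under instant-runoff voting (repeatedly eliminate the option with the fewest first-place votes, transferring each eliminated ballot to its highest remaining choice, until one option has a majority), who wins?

P

Round 1: P 15, X 11, W 7, S 2. S has the fewest and is eliminated.
Round 2: P 17, X 11, W 7. W has the fewest and is eliminated.
Round 3: P 24, X 11. P has a majority.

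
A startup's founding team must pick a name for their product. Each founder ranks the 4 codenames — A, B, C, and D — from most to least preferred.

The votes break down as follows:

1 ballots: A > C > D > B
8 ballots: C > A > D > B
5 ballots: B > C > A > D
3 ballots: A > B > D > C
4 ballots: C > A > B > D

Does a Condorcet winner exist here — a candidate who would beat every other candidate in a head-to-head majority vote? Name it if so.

C

Head-to-head results (21 voters total):
A vs B: A wins 16–5.
A vs C: C wins 17–4.
A vs D: A wins 21–0.
B vs C: C wins 13–8.
B vs D: B wins 12–9.
C vs D: C wins 18–3.
C beats each rival — A (17–4), B (13–8), D (18–3) — so C is the Condorcet winner.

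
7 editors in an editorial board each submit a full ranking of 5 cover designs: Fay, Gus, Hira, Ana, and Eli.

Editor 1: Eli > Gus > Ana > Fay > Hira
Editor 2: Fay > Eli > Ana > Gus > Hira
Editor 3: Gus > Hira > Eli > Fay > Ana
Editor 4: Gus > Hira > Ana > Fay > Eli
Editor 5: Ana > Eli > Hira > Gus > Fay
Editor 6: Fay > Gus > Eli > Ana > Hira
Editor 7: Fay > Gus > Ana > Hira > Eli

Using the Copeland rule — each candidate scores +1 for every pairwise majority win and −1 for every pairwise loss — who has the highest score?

Pairwise results:
  Fay vs Gus: Gus wins 4–3.
  Fay vs Hira: Fay wins 4–3.
  Fay vs Ana: Fay wins 4–3.
  Fay vs Eli: Fay wins 4–3.
  Gus vs Hira: Gus wins 6–1.
  Gus vs Ana: Gus wins 5–2.
  Gus vs Eli: Gus wins 4–3.
  Hira vs Ana: Ana wins 5–2.
  Hira vs Eli: Eli wins 4–3.
  Ana vs Eli: Eli wins 4–3.
Copeland scores (wins − losses):
  Fay: 3 − 1 = 2
  Gus: 4 − 0 = 4
  Hira: 0 − 4 = -4
  Ana: 1 − 3 = -2
  Eli: 2 − 2 = 0
Gus has the best Copeland score.

Gus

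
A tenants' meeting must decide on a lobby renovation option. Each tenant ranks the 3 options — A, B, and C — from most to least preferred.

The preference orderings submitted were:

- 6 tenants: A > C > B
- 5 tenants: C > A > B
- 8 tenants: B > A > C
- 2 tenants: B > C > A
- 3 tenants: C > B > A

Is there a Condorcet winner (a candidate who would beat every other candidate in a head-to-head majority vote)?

Head-to-head results (24 voters total):
A vs B: B wins 13–11.
A vs C: A wins 14–10.
B vs C: C wins 14–10.
No candidate beats all others: A beats C beats B beats A, a majority cycle.

No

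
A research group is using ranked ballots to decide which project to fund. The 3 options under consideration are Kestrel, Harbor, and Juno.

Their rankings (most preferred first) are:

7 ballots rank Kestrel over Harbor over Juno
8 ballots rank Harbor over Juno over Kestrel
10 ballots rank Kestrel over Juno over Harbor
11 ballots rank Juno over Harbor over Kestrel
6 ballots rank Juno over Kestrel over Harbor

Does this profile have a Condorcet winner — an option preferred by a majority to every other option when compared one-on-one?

Head-to-head results (42 voters total):
Kestrel vs Harbor: Kestrel wins 23–19.
Kestrel vs Juno: Juno wins 25–17.
Harbor vs Juno: Juno wins 27–15.
Juno beats each rival — Kestrel (25–17), Harbor (27–15) — so Juno is the Condorcet winner.

Yes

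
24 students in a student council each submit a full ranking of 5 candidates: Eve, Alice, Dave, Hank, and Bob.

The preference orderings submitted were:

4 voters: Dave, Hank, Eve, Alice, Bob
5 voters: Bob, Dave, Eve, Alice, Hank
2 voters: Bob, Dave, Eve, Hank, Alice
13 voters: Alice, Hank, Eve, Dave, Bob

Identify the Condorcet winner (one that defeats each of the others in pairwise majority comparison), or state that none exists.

Alice

Head-to-head results (24 voters total):
Eve vs Alice: Alice wins 13–11.
Eve vs Dave: Eve wins 13–11.
Eve vs Hank: Hank wins 17–7.
Eve vs Bob: Eve wins 17–7.
Alice vs Dave: Alice wins 13–11.
Alice vs Hank: Alice wins 18–6.
Alice vs Bob: Alice wins 17–7.
Dave vs Hank: Hank wins 13–11.
Dave vs Bob: Dave wins 17–7.
Hank vs Bob: Hank wins 17–7.
Alice beats each rival — Eve (13–11), Dave (13–11), Hank (18–6), Bob (17–7) — so Alice is the Condorcet winner.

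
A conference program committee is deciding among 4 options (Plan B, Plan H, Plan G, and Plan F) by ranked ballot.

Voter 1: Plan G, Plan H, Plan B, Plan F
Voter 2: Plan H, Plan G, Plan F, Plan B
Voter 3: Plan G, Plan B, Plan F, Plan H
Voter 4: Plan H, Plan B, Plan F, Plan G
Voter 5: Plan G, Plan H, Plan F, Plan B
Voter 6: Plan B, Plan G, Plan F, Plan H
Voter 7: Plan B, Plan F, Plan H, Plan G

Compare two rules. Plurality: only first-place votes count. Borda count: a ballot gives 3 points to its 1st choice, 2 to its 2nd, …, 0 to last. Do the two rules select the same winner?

Plurality first-place counts: Plan B 2, Plan H 2, Plan G 3, Plan F 0 → Plan G.
Borda totals: Plan B 11, Plan H 11, Plan G 13, Plan F 7 → Plan G.
The two rules agree on Plan G.

Yes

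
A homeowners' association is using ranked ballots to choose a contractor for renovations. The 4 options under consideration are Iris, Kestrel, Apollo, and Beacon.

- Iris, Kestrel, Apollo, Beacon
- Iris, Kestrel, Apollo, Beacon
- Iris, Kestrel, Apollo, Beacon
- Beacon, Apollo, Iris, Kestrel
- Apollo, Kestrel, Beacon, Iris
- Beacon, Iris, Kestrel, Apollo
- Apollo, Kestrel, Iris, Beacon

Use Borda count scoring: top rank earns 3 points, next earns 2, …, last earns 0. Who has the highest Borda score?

Iris

Borda scores:
  Iris: 3 + 3 + 3 + 1 + 0 + 2 + 1 = 13
  Kestrel: 2 + 2 + 2 + 0 + 2 + 1 + 2 = 11
  Apollo: 1 + 1 + 1 + 2 + 3 + 0 + 3 = 11
  Beacon: 0 + 0 + 0 + 3 + 1 + 3 + 0 = 7
Iris has the highest total.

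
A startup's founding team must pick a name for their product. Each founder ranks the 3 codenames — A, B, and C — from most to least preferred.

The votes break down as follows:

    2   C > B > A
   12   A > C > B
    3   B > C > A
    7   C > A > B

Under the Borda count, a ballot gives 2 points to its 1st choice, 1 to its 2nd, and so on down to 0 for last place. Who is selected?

Borda scores:
  A: 2·0 + 12·2 + 3·0 + 7·1 = 31
  B: 2·1 + 12·0 + 3·2 + 7·0 = 8
  C: 2·2 + 12·1 + 3·1 + 7·2 = 33
C has the highest total.

C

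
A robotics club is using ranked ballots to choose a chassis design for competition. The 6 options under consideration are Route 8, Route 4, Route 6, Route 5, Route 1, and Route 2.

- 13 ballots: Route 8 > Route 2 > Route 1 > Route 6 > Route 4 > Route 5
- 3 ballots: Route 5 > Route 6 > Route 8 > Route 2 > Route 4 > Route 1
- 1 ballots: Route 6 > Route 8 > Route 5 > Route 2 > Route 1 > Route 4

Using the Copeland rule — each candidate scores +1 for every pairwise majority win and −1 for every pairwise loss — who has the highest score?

Route 8

Pairwise results:
  Route 8 vs Route 4: Route 8 wins 17–0.
  Route 8 vs Route 6: Route 8 wins 13–4.
  Route 8 vs Route 5: Route 8 wins 14–3.
  Route 8 vs Route 1: Route 8 wins 17–0.
  Route 8 vs Route 2: Route 8 wins 17–0.
  Route 4 vs Route 6: Route 6 wins 17–0.
  Route 4 vs Route 5: Route 4 wins 13–4.
  Route 4 vs Route 1: Route 1 wins 14–3.
  Route 4 vs Route 2: Route 2 wins 17–0.
  Route 6 vs Route 5: Route 6 wins 14–3.
  Route 6 vs Route 1: Route 1 wins 13–4.
  Route 6 vs Route 2: Route 2 wins 13–4.
  Route 5 vs Route 1: Route 1 wins 13–4.
  Route 5 vs Route 2: Route 2 wins 13–4.
  Route 1 vs Route 2: Route 2 wins 17–0.
Copeland scores (wins − losses):
  Route 8: 5 − 0 = 5
  Route 4: 1 − 4 = -3
  Route 6: 2 − 3 = -1
  Route 5: 0 − 5 = -5
  Route 1: 3 − 2 = 1
  Route 2: 4 − 1 = 3
Route 8 has the best Copeland score.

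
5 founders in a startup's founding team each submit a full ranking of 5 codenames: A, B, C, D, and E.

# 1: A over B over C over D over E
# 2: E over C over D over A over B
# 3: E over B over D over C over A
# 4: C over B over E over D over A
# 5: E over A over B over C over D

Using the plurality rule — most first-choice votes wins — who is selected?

E

First-place vote totals:
  A: 1
  B: 0
  C: 1
  D: 0
  E: 3
E has the most first-place votes.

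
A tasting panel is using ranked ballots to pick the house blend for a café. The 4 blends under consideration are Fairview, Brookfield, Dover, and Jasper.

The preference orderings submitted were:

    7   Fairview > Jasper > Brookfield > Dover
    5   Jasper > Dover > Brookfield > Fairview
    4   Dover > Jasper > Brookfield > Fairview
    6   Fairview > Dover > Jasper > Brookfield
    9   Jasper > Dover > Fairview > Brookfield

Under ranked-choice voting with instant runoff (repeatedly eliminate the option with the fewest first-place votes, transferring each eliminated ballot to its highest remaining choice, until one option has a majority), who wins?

Round 1: Jasper 14, Fairview 13, Dover 4, Brookfield 0. Brookfield has the fewest and is eliminated.
Round 2: Jasper 14, Fairview 13, Dover 4. Dover has the fewest and is eliminated.
Round 3: Jasper 18, Fairview 13. Jasper has a majority.

Jasper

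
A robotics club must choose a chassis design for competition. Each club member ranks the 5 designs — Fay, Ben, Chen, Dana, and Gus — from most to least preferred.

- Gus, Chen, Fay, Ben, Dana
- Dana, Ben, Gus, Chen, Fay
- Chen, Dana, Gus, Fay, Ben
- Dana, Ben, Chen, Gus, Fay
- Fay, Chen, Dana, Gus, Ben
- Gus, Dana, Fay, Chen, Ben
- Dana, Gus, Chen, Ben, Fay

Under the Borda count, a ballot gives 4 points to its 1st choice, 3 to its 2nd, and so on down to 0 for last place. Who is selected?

Borda scores:
  Fay: 2 + 0 + 1 + 0 + 4 + 2 + 0 = 9
  Ben: 1 + 3 + 0 + 3 + 0 + 0 + 1 = 8
  Chen: 3 + 1 + 4 + 2 + 3 + 1 + 2 = 16
  Dana: 0 + 4 + 3 + 4 + 2 + 3 + 4 = 20
  Gus: 4 + 2 + 2 + 1 + 1 + 4 + 3 = 17
Dana has the highest total.

Dana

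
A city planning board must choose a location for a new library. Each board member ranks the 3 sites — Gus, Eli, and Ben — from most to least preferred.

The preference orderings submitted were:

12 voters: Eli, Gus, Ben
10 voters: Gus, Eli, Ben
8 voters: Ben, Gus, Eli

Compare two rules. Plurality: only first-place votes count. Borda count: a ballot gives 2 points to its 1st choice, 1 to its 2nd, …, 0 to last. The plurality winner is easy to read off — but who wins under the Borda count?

Plurality first-place counts: Gus 10, Eli 12, Ben 8 → Eli.
Borda totals: Gus 40, Eli 34, Ben 16 → Gus.

Gus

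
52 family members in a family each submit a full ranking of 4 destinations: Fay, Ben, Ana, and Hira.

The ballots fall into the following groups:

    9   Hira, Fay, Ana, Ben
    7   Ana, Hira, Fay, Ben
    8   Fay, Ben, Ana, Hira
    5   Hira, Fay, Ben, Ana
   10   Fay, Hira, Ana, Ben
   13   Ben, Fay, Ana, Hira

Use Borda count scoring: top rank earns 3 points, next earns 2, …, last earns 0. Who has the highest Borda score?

Borda scores:
  Fay: 9·2 + 7·1 + 8·3 + 5·2 + 10·3 + 13·2 = 115
  Ben: 9·0 + 7·0 + 8·2 + 5·1 + 10·0 + 13·3 = 60
  Ana: 9·1 + 7·3 + 8·1 + 5·0 + 10·1 + 13·1 = 61
  Hira: 9·3 + 7·2 + 8·0 + 5·3 + 10·2 + 13·0 = 76
Fay has the highest total.

Fay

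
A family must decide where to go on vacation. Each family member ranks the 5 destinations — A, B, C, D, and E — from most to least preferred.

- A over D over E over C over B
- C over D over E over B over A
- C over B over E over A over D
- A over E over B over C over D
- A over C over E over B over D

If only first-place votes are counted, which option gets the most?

A

First-place vote totals:
  A: 3
  B: 0
  C: 2
  D: 0
  E: 0
A has the most first-place votes.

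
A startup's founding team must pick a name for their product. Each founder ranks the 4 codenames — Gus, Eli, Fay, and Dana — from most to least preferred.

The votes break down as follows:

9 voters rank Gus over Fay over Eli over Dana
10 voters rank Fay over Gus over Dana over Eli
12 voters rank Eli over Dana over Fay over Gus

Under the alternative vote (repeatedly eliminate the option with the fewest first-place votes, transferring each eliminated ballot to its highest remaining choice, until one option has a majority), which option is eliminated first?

Round 1: Eli 12, Fay 10, Gus 9, Dana 0. Dana has the fewest and is eliminated.
Round 2: Eli 12, Fay 10, Gus 9. Gus has the fewest and is eliminated.
Round 3: Fay 19, Eli 12. Fay has a majority.

Dana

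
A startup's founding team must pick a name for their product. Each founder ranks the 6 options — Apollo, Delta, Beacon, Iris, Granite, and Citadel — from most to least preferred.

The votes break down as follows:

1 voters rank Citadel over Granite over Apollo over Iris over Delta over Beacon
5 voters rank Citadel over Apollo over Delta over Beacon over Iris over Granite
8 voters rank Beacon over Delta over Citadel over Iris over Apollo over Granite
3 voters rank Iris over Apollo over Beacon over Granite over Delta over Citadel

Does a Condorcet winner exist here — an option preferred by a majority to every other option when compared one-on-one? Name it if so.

Head-to-head results (17 voters total):
Apollo vs Delta: Apollo wins 9–8.
Apollo vs Beacon: Apollo wins 9–8.
Apollo vs Iris: Iris wins 11–6.
Apollo vs Granite: Apollo wins 16–1.
Apollo vs Citadel: Citadel wins 14–3.
Delta vs Beacon: Beacon wins 11–6.
Delta vs Iris: Delta wins 13–4.
Delta vs Granite: Delta wins 13–4.
Delta vs Citadel: Delta wins 11–6.
Beacon vs Iris: Beacon wins 13–4.
Beacon vs Granite: Beacon wins 16–1.
Beacon vs Citadel: Beacon wins 11–6.
Iris vs Granite: Iris wins 16–1.
Iris vs Citadel: Citadel wins 14–3.
Granite vs Citadel: Citadel wins 14–3.
No candidate beats all others: Apollo beats Delta beats Iris beats Apollo, a majority cycle.

There is no Condorcet winner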